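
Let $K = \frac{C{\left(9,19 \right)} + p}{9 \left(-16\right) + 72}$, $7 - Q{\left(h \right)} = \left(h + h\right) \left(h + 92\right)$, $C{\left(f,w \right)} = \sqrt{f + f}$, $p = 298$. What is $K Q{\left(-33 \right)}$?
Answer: $- \frac{581249}{36} - \frac{3901 \sqrt{2}}{24} \approx -16376.0$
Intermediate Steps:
$C{\left(f,w \right)} = \sqrt{2} \sqrt{f}$ ($C{\left(f,w \right)} = \sqrt{2 f} = \sqrt{2} \sqrt{f}$)
$Q{\left(h \right)} = 7 - 2 h \left(92 + h\right)$ ($Q{\left(h \right)} = 7 - \left(h + h\right) \left(h + 92\right) = 7 - 2 h \left(92 + h\right)$)
$K = - \frac{149}{36} - \frac{\sqrt{2}}{24}$ ($K = \frac{\sqrt{2} \sqrt{9} + 298}{9 \left(-16\right) + 72} = \frac{\sqrt{2} \cdot 3 + 298}{-144 + 72} = \frac{3 \sqrt{2} + 298}{-72} = \left(298 + 3 \sqrt{2}\right) \left(- \frac{1}{72}\right) = - \frac{149}{36} - \frac{\sqrt{2}}{24} \approx -4.1978$)
$K Q{\left(-33 \right)} = \left(- \frac{149}{36} - \frac{\sqrt{2}}{24}\right) \left(7 - -6072 - 2 \left(-33\right)^{2}\right) = \left(- \frac{149}{36} - \frac{\sqrt{2}}{24}\right) \left(7 + 6072 - 2178\right) = \left(- \frac{149}{36} - \frac{\sqrt{2}}{24}\right) 3901 = - \frac{581249}{36} - \frac{3901 \sqrt{2}}{24}$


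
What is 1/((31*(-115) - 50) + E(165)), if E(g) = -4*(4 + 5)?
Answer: -1/3651 ≈ -0.00027390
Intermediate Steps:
E(g) = -36 (E(g) = -4*9 = -36)
1/((31*(-115) - 50) + E(165)) = 1/((31*(-115) - 50) - 36) = 1/((-3565 - 50) - 36) = 1/(-3615 - 36) = 1/(-3651) = -1/3651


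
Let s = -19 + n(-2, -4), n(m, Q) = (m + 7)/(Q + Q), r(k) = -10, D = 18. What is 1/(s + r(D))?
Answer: -8/237 ≈ -0.033755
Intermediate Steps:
n(m, Q) = (7 + m)/(2*Q) (n(m, Q) = (7 + m)/((2*Q)) = (7 + m)*(1/(2*Q)) = (7 + m)/(2*Q))
s = -157/8 (s = -19 + (½)*(7 - 2)/(-4) = -19 + (½)*(-¼)*5 = -19 - 5/8 = -157/8 ≈ -19.625)
1/(s + r(D)) = 1/(-157/8 - 10) = 1/(-237/8) = -8/237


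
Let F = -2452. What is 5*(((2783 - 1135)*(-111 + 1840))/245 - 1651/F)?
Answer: 998159097/17164 ≈ 58154.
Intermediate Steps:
5*(((2783 - 1135)*(-111 + 1840))/245 - 1651/F) = 5*(((2783 - 1135)*(-111 + 1840))/245 - 1651/(-2452)) = 5*((1648*1729)*(1/245) - 1651*(-1/2452)) = 5*(2849392*(1/245) + 1651/2452) = 5*(407056/35 + 1651/2452) = 5*(998159097/85820) = 998159097/17164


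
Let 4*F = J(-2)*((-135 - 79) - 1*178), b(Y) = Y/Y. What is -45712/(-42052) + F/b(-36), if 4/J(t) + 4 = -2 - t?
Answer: 1041702/10513 ≈ 99.087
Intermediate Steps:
b(Y) = 1
J(t) = 4/(-6 - t) (J(t) = 4/(-4 + (-2 - t)) = 4/(-6 - t))
F = 98 (F = ((-4/(6 - 2))*((-135 - 79) - 1*178))/4 = ((-4/4)*(-214 - 178))/4 = (-4*¼*(-392))/4 = (-1*(-392))/4 = (¼)*392 = 98)
-45712/(-42052) + F/b(-36) = -45712/(-42052) + 98/1 = -45712*(-1/42052) + 98*1 = 11428/10513 + 98 = 1041702/10513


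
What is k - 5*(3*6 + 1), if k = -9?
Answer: -104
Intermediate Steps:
k - 5*(3*6 + 1) = -9 - 5*(3*6 + 1) = -9 - 5*(18 + 1) = -9 - 5*19 = -9 - 95 = -104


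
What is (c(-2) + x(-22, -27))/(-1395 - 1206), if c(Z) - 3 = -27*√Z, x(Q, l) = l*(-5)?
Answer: -46/867 + 3*I*√2/289 ≈ -0.053057 + 0.01468*I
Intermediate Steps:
x(Q, l) = -5*l
c(Z) = 3 - 27*√Z
(c(-2) + x(-22, -27))/(-1395 - 1206) = ((3 - 27*I*√2) - 5*(-27))/(-1395 - 1206) = ((3 - 27*I*√2) + 135)/(-2601) = ((3 - 27*I*√2) + 135)*(-1/2601) = (138 - 27*I*√2)*(-1/2601) = -46/867 + 3*I*√2/289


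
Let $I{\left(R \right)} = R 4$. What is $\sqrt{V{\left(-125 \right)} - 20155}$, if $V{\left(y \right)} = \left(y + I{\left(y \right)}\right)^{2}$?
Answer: $\sqrt{370470} \approx 608.66$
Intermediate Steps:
$I{\left(R \right)} = 4 R$
$V{\left(y \right)} = 25 y^{2}$ ($V{\left(y \right)} = \left(y + 4 y\right)^{2} = \left(5 y\right)^{2} = 25 y^{2}$)
$\sqrt{V{\left(-125 \right)} - 20155} = \sqrt{25 \left(-125\right)^{2} - 20155} = \sqrt{25 \cdot 15625 - 20155} = \sqrt{390625 - 20155} = \sqrt{370470}$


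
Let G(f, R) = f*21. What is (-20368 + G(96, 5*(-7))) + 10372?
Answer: -7980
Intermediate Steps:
G(f, R) = 21*f
(-20368 + G(96, 5*(-7))) + 10372 = (-20368 + 21*96) + 10372 = (-20368 + 2016) + 10372 = -18352 + 10372 = -7980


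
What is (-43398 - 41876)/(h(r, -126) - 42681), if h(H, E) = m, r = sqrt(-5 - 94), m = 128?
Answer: 12182/6079 ≈ 2.0039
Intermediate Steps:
r = 3*I*sqrt(11) (r = sqrt(-99) = 3*I*sqrt(11) ≈ 9.9499*I)
h(H, E) = 128
(-43398 - 41876)/(h(r, -126) - 42681) = (-43398 - 41876)/(128 - 42681) = -85274/(-42553) = -85274*(-1/42553) = 12182/6079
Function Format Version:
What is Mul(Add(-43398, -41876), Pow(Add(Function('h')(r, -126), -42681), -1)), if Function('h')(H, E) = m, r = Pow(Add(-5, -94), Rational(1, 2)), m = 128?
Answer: Rational(12182, 6079) ≈ 2.0039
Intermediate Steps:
r = Mul(3, I, Pow(11, Rational(1, 2))) (r = Pow(-99, Rational(1, 2)) = Mul(3, I, Pow(11, Rational(1, 2))) ≈ Mul(9.9499, I))
Function('h')(H, E) = 128
Mul(Add(-43398, -41876), Pow(Add(Function('h')(r, -126), -42681), -1)) = Mul(Add(-43398, -41876), Pow(Add(128, -42681), -1)) = Mul(-85274, Pow(-42553, -1)) = Mul(-85274, Rational(-1, 42553)) = Rational(12182, 6079)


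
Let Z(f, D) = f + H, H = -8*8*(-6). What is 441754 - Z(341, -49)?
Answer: 441029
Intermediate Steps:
H = 384 (H = -64*(-6) = 384)
Z(f, D) = 384 + f (Z(f, D) = f + 384 = 384 + f)
441754 - Z(341, -49) = 441754 - (384 + 341) = 441754 - 1*725 = 441754 - 725 = 441029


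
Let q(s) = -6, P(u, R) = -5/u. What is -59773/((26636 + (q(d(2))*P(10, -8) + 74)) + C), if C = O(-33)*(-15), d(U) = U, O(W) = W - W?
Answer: -59773/26713 ≈ -2.2376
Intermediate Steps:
O(W) = 0
C = 0 (C = 0*(-15) = 0)
-59773/((26636 + (q(d(2))*P(10, -8) + 74)) + C) = -59773/((26636 + (-(-30)/10 + 74)) + 0) = -59773/((26636 + (-6*(-½) + 74)) + 0) = -59773/((26636 + (3 + 74)) + 0) = -59773/((26636 + 77) + 0) = -59773/(26713 + 0) = -59773/26713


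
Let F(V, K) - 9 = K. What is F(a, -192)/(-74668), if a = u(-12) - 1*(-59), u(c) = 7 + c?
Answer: 183/74668 ≈ 0.0024508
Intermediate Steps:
a = 54 (a = (7 - 12) - 1*(-59) = -5 + 59 = 54)
F(V, K) = 9 + K
F(a, -192)/(-74668) = (9 - 192)/(-74668) = -183*(-1/74668) = 183/74668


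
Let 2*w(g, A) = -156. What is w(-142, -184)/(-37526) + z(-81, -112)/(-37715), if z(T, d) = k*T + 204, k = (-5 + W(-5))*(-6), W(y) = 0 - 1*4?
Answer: 15942519/141529309 ≈ 0.11264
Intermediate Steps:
W(y) = -4 (W(y) = 0 - 4 = -4)
w(g, A) = -78 (w(g, A) = (½)*(-156) = -78)
k = 54 (k = (-5 - 4)*(-6) = -9*(-6) = 54)
z(T, d) = 204 + 54*T (z(T, d) = 54*T + 204 = 204 + 54*T)
w(-142, -184)/(-37526) + z(-81, -112)/(-37715) = -78/(-37526) + (204 + 54*(-81))/(-37715) = -78*(-1/37526) + (204 - 4374)*(-1/37715) = 39/18763 - 4170*(-1/37715) = 39/18763 + 834/7543 = 15942519/141529309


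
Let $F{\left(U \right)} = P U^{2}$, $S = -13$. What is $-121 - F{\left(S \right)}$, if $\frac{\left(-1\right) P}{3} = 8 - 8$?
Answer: $-121$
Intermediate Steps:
$P = 0$ ($P = - 3 \left(8 - 8\right) = \left(-3\right) 0 = 0$)
$F{\left(U \right)} = 0$ ($F{\left(U \right)} = 0 U^{2} = 0$)
$-121 - F{\left(S \right)} = -121 - 0 = -121 + 0 = -121$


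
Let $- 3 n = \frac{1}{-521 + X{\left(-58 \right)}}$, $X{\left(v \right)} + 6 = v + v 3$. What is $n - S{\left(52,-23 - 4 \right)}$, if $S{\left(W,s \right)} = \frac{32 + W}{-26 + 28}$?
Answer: $- \frac{95633}{2277} \approx -42.0$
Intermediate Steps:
$X{\left(v \right)} = -6 + 4 v$ ($X{\left(v \right)} = -6 + \left(v + v 3\right) = -6 + \left(v + 3 v\right) = -6 + 4 v$)
$S{\left(W,s \right)} = 16 + \frac{W}{2}$ ($S{\left(W,s \right)} = \frac{32 + W}{2} = \left(32 + W\right) \frac{1}{2} = 16 + \frac{W}{2}$)
$n = \frac{1}{2277}$ ($n = - \frac{1}{3 \left(-521 + \left(-6 + 4 \left(-58\right)\right)\right)} = - \frac{1}{3 \left(-521 - 238\right)} = - \frac{1}{3 \left(-759\right)} = \left(- \frac{1}{3}\right) \left(- \frac{1}{759}\right) = \frac{1}{2277} \approx 0.00043917$)
$n - S{\left(52,-23 - 4 \right)} = \frac{1}{2277} - \left(16 + \frac{1}{2} \cdot 52\right) = \frac{1}{2277} - \left(16 + 26\right) = \frac{1}{2277} - 42 = - \frac{95633}{2277}$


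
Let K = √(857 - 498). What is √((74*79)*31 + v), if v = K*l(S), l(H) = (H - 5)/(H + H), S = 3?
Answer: √(1631034 - 3*√359)/3 ≈ 425.70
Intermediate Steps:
l(H) = (-5 + H)/(2*H) (l(H) = (-5 + H)/((2*H)) = (-5 + H)*(1/(2*H)) = (-5 + H)/(2*H))
K = √359 ≈ 18.947
v = -√359/3 (v = √359*((½)*(-5 + 3)/3) = √359*((½)*(⅓)*(-2)) = √359*(-⅓) = -√359/3 ≈ -6.3158)
√((74*79)*31 + v) = √((74*79)*31 - √359/3) = √(5846*31 - √359/3) = √(181226 - √359/3)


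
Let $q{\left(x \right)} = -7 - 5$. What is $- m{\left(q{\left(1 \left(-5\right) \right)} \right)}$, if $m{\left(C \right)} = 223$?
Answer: $-223$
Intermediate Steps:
$q{\left(x \right)} = -12$
$- m{\left(q{\left(1 \left(-5\right) \right)} \right)} = \left(-1\right) 223 = -223$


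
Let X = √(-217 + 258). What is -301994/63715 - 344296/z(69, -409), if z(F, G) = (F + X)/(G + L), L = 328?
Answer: 3065086488907/7518370 - 3485997*√41/590 ≈ 3.6985e+5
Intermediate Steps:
X = √41 ≈ 6.4031
z(F, G) = (F + √41)/(328 + G) (z(F, G) = (F + √41)/(G + 328) = (F + √41)/(328 + G))
-301994/63715 - 344296/z(69, -409) = -301994/63715 - 344296*(328 - 409)/(69 + √41) = -301994*1/63715 - 344296*(-81/(69 + √41)) = -301994/63715 - 344296*(-81/(69 + √41)) = -301994/63715 - 344296/(-23/27 - √41/81)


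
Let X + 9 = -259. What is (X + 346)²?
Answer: 6084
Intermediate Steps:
X = -268 (X = -9 - 259 = -268)
(X + 346)² = (-268 + 346)² = 78² = 6084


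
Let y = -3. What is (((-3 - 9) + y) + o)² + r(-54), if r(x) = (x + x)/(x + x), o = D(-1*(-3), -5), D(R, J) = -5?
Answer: 401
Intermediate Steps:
o = -5
r(x) = 1 (r(x) = (2*x)/((2*x)) = (2*x)*(1/(2*x)) = 1)
(((-3 - 9) + y) + o)² + r(-54) = (((-3 - 9) - 3) - 5)² + 1 = ((-12 - 3) - 5)² + 1 = (-15 - 5)² + 1 = (-20)² + 1 = 400 + 1 = 401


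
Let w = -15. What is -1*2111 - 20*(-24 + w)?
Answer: -1331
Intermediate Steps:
-1*2111 - 20*(-24 + w) = -1*2111 - 20*(-24 - 15) = -2111 - 20*(-39) = -2111 - 1*(-780) = -2111 + 780 = -1331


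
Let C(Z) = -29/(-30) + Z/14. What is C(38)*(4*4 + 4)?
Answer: 1546/21 ≈ 73.619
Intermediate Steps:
C(Z) = 29/30 + Z/14 (C(Z) = -29*(-1/30) + Z*(1/14) = 29/30 + Z/14)
C(38)*(4*4 + 4) = (29/30 + (1/14)*38)*(4*4 + 4) = (29/30 + 19/7)*(16 + 4) = (773/210)*20 = 1546/21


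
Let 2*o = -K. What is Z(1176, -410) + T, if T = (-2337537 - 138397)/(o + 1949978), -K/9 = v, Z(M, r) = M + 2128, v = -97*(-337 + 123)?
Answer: 6748881322/2043389 ≈ 3302.8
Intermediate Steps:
v = 20758 (v = -97*(-214) = 20758)
Z(M, r) = 2128 + M
K = -186822 (K = -9*20758 = -186822)
o = 93411 (o = (-1*(-186822))/2 = (1/2)*186822 = 93411)
T = -2475934/2043389 (T = (-2337537 - 138397)/(93411 + 1949978) = -2475934/2043389 ≈ -1.2117)
Z(1176, -410) + T = (2128 + 1176) - 2475934/2043389 = 3304 - 2475934/2043389 = 6748881322/2043389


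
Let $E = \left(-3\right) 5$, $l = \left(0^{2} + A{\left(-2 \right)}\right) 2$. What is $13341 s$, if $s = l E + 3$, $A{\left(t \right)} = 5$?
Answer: $-1961127$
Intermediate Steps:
$l = 10$ ($l = \left(0^{2} + 5\right) 2 = \left(0 + 5\right) 2 = 5 \cdot 2 = 10$)
$E = -15$
$s = -147$ ($s = 10 \left(-15\right) + 3 = -150 + 3 = -147$)
$13341 s = 13341 \left(-147\right) = -1961127$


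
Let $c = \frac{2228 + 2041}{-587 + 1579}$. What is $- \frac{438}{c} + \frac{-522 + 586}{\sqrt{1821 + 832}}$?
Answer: $- \frac{144832}{1423} + \frac{64 \sqrt{2653}}{2653} \approx -100.54$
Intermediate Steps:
$c = \frac{4269}{992} \approx 4.3034$
$- \frac{438}{c} + \frac{-522 + 586}{\sqrt{1821 + 832}} = - \frac{438}{\frac{4269}{992}} + \frac{-522 + 586}{\sqrt{1821 + 832}} = \left(-438\right) \frac{992}{4269} + \frac{64}{\sqrt{2653}} = - \frac{144832}{1423} + 64 \frac{\sqrt{2653}}{2653} = - \frac{144832}{1423} + \frac{64 \sqrt{2653}}{2653}$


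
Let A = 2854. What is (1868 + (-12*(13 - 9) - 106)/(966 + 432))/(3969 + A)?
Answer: 1305655/4769277 ≈ 0.27376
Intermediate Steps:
(1868 + (-12*(13 - 9) - 106)/(966 + 432))/(3969 + A) = (1868 + (-12*(13 - 9) - 106)/(966 + 432))/(3969 + 2854) = (1868 + (-12*4 - 106)/1398)/6823 = (1868 + (-48 - 106)*(1/1398))*(1/6823) = (1868 - 154*1/1398)*(1/6823) = (1868 - 77/699)*(1/6823) = (1305655/699)*(1/6823) = 1305655/4769277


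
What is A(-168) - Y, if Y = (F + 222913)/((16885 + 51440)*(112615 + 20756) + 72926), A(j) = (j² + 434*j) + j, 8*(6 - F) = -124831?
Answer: -3270054973499031/72901172008 ≈ -44856.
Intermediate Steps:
F = 124879/8 (F = 6 - ⅛*(-124831) = 6 + 124831/8 = 124879/8 ≈ 15610.)
A(j) = j² + 435*j
Y = 1908183/72901172008 (Y = (124879/8 + 222913)/((16885 + 51440)*(112615 + 20756) + 72926) = 1908183/(8*(68325*133371 + 72926)) = 1908183/(8*(9112573575 + 72926)) = (1908183/8)/9112646501 = (1908183/8)*(1/9112646501) = 1908183/72901172008 ≈ 2.6175e-5)
A(-168) - Y = -168*(435 - 168) - 1*1908183/72901172008 = -168*267 - 1908183/72901172008 = -44856 - 1908183/72901172008 = -3270054973499031/72901172008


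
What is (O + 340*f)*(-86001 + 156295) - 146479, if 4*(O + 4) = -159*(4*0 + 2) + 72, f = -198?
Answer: -4736942816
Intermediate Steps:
O = -131/2 (O = -4 + (-159*(4*0 + 2) + 72)/4 = -4 + (-159*(0 + 2) + 72)/4 = -4 + (-159*2 + 72)/4 = -4 + (-318 + 72)/4 = -4 + (¼)*(-246) = -4 - 123/2 = -131/2 ≈ -65.500)
(O + 340*f)*(-86001 + 156295) - 146479 = (-131/2 + 340*(-198))*(-86001 + 156295) - 146479 = (-131/2 - 67320)*70294 - 146479 = -134771/2*70294 - 146479 = -4736796337 - 146479 = -4736942816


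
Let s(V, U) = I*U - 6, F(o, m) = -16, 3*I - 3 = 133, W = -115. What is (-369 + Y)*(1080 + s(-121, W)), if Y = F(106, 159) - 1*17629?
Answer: 223697852/3 ≈ 7.4566e+7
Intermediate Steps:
I = 136/3 (I = 1 + (⅓)*133 = 1 + 133/3 = 136/3 ≈ 45.333)
s(V, U) = -6 + 136*U/3 (s(V, U) = 136*U/3 - 6 = -6 + 136*U/3)
Y = -17645 (Y = -16 - 1*17629 = -16 - 17629 = -17645)
(-369 + Y)*(1080 + s(-121, W)) = (-369 - 17645)*(1080 + (-6 + (136/3)*(-115))) = -18014*(1080 + (-6 - 15640/3)) = -18014*(1080 - 15658/3) = -18014*(-12418/3) = 223697852/3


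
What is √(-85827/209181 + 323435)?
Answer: 2*√8022917983507/9961 ≈ 568.71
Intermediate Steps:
√(-85827/209181 + 323435) = √(-85827*1/209181 + 323435) = √(-4087/9961 + 323435) = √(3221731948/9961) = 2*√8022917983507/9961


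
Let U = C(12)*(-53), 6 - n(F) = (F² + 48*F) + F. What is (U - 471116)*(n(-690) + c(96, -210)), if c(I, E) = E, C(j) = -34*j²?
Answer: 93644120232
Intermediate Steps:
n(F) = 6 - F² - 49*F (n(F) = 6 - ((F² + 48*F) + F) = 6 - (F² + 49*F) = 6 + (-F² - 49*F) = 6 - F² - 49*F)
U = 259488 (U = -34*12²*(-53) = -34*144*(-53) = -4896*(-53) = 259488)
(U - 471116)*(n(-690) + c(96, -210)) = (259488 - 471116)*((6 - 1*(-690)² - 49*(-690)) - 210) = -211628*((6 - 1*476100 + 33810) - 210) = -211628*((6 - 476100 + 33810) - 210) = -211628*(-442284 - 210) = -211628*(-442494) = 93644120232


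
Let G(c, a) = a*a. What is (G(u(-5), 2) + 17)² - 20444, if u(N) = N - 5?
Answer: -20003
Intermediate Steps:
u(N) = -5 + N
G(c, a) = a²
(G(u(-5), 2) + 17)² - 20444 = (2² + 17)² - 20444 = (4 + 17)² - 20444 = 21² - 20444 = 441 - 20444 = -20003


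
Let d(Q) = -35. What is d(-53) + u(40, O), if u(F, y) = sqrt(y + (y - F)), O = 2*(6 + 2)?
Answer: -35 + 2*I*sqrt(2) ≈ -35.0 + 2.8284*I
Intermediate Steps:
O = 16 (O = 2*8 = 16)
u(F, y) = sqrt(-F + 2*y)
d(-53) + u(40, O) = -35 + sqrt(-1*40 + 2*16) = -35 + sqrt(-40 + 32) = -35 + sqrt(-8) = -35 + 2*I*sqrt(2)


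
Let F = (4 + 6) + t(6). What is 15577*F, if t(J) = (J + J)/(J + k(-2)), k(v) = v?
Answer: 202501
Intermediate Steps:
t(J) = 2*J/(-2 + J) (t(J) = (J + J)/(J - 2) = (2*J)/(-2 + J) = 2*J/(-2 + J))
F = 13 (F = (4 + 6) + 2*6/(-2 + 6) = 10 + 2*6/4 = 10 + 2*6*(¼) = 10 + 3 = 13)
15577*F = 15577*13 = 202501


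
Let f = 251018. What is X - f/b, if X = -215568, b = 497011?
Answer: -107139918266/497011 ≈ -2.1557e+5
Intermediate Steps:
X - f/b = -215568 - 251018/497011 = -107139918266/497011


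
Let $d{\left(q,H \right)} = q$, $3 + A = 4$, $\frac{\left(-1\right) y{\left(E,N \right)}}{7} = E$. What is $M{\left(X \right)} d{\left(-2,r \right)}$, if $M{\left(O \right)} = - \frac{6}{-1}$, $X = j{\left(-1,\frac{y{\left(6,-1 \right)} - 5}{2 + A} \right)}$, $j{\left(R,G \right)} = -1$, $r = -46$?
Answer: $-12$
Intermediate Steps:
$y{\left(E,N \right)} = - 7 E$
$A = 1$ ($A = -3 + 4 = 1$)
$X = -1$
$M{\left(O \right)} = 6$ ($M{\left(O \right)} = \left(-6\right) \left(-1\right) = 6$)
$M{\left(X \right)} d{\left(-2,r \right)} = 6 \left(-2\right) = -12$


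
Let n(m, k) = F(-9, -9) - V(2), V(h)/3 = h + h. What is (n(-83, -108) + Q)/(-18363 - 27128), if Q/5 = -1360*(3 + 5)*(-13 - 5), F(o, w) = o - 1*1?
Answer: -979178/45491 ≈ -21.525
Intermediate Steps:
F(o, w) = -1 + o (F(o, w) = o - 1 = -1 + o)
V(h) = 6*h (V(h) = 3*(h + h) = 3*(2*h) = 6*h)
Q = 979200 (Q = 5*(-1360*(3 + 5)*(-13 - 5)) = 5*(-10880*(-18)) = 5*(-1360*(-144)) = 5*195840 = 979200)
n(m, k) = -22 (n(m, k) = (-1 - 9) - 6*2 = -10 - 1*12 = -10 - 12 = -22)
(n(-83, -108) + Q)/(-18363 - 27128) = (-22 + 979200)/(-18363 - 27128) = 979178/(-45491) = 979178*(-1/45491) = -979178/45491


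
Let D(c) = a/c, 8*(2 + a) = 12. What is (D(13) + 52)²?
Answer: 1825201/676 ≈ 2700.0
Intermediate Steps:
a = -½ (a = -2 + (⅛)*12 = -2 + 3/2 = -½ ≈ -0.50000)
D(c) = -1/(2*c)
(D(13) + 52)² = (-½/13 + 52)² = (-½*1/13 + 52)² = (-1/26 + 52)² = (1351/26)² = 1825201/676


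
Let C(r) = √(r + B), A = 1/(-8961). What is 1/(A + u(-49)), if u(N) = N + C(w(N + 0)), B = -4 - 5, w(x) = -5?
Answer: -1967342745/96962110697 - 80299521*I*√14/193924221394 ≈ -0.02029 - 0.0015493*I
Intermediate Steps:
B = -9
A = -1/8961 ≈ -0.00011159
C(r) = √(-9 + r) (C(r) = √(r - 9) = √(-9 + r))
u(N) = N + I*√14 (u(N) = N + √(-9 - 5) = N + √(-14) = N + I*√14)
1/(A + u(-49)) = 1/(-1/8961 + (-49 + I*√14)) = 1/(-439090/8961 + I*√14)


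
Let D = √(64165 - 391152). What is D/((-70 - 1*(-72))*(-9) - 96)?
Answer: -I*√326987/114 ≈ -5.016*I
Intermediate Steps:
D = I*√326987 (D = √(-326987) = I*√326987 ≈ 571.83*I)
D/((-70 - 1*(-72))*(-9) - 96) = (I*√326987)/((-70 - 1*(-72))*(-9) - 96) = (I*√326987)/((-70 + 72)*(-9) - 96) = (I*√326987)/(2*(-9) - 96) = (I*√326987)/(-18 - 96) = (I*√326987)/(-114) = (I*√326987)*(-1/114) = -I*√326987/114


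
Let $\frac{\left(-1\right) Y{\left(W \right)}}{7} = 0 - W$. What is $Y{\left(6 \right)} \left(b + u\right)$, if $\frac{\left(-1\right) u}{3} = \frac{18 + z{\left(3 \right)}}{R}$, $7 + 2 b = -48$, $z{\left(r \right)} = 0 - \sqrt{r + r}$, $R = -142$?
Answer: $- \frac{80871}{71} - \frac{63 \sqrt{6}}{71} \approx -1141.2$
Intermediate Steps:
$Y{\left(W \right)} = 7 W$ ($Y{\left(W \right)} = - 7 \left(0 - W\right) = - 7 \left(- W\right) = 7 W$)
$z{\left(r \right)} = - \sqrt{2} \sqrt{r}$ ($z{\left(r \right)} = 0 - \sqrt{2 r} = 0 - \sqrt{2} \sqrt{r} = - \sqrt{2} \sqrt{r}$)
$b = - \frac{55}{2}$ ($b = - \frac{7}{2} + \frac{1}{2} \left(-48\right) = - \frac{7}{2} - 24 = - \frac{55}{2} \approx -27.5$)
$u = \frac{27}{71} - \frac{3 \sqrt{6}}{142}$ ($u = - 3 \frac{18 - \sqrt{2} \sqrt{3}}{-142} = - 3 \left(18 - \sqrt{6}\right) \left(- \frac{1}{142}\right) = - 3 \left(- \frac{9}{71} + \frac{\sqrt{6}}{142}\right) = \frac{27}{71} - \frac{3 \sqrt{6}}{142} \approx 0.32853$)
$Y{\left(6 \right)} \left(b + u\right) = 7 \cdot 6 \left(- \frac{55}{2} + \left(\frac{27}{71} - \frac{3 \sqrt{6}}{142}\right)\right) = 42 \left(- \frac{3851}{142} - \frac{3 \sqrt{6}}{142}\right) = - \frac{80871}{71} - \frac{63 \sqrt{6}}{71}$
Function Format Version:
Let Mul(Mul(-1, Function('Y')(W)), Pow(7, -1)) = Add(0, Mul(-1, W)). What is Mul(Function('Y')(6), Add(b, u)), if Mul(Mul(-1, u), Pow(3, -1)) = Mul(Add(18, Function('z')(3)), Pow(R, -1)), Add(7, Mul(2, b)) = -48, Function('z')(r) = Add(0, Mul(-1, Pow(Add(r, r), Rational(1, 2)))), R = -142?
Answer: Add(Rational(-80871, 71), Mul(Rational(-63, 71), Pow(6, Rational(1, 2)))) ≈ -1141.2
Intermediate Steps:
Function('Y')(W) = Mul(7, W) (Function('Y')(W) = Mul(-7, Add(0, Mul(-1, W))) = Mul(-7, Mul(-1, W)) = Mul(7, W))
Function('z')(r) = Mul(-1, Pow(2, Rational(1, 2)), Pow(r, Rational(1, 2))) (Function('z')(r) = Add(0, Mul(-1, Pow(Mul(2, r), Rational(1, 2)))) = Add(0, Mul(-1, Mul(Pow(2, Rational(1, 2)), Pow(r, Rational(1, 2))))) = Add(0, Mul(-1, Pow(2, Rational(1, 2)), Pow(r, Rational(1, 2)))) = Mul(-1, Pow(2, Rational(1, 2)), Pow(r, Rational(1, 2))))
b = Rational(-55, 2) (b = Add(Rational(-7, 2), Mul(Rational(1, 2), -48)) = Add(Rational(-7, 2), -24) = Rational(-55, 2) ≈ -27.500)
u = Add(Rational(27, 71), Mul(Rational(-3, 142), Pow(6, Rational(1, 2)))) (u = Mul(-3, Mul(Add(18, Mul(-1, Pow(2, Rational(1, 2)), Pow(3, Rational(1, 2)))), Pow(-142, -1))) = Mul(-3, Mul(Add(18, Mul(-1, Pow(6, Rational(1, 2)))), Rational(-1, 142))) = Mul(-3, Add(Rational(-9, 71), Mul(Rational(1, 142), Pow(6, Rational(1, 2))))) = Add(Rational(27, 71), Mul(Rational(-3, 142), Pow(6, Rational(1, 2)))) ≈ 0.32853)
Mul(Function('Y')(6), Add(b, u)) = Mul(Mul(7, 6), Add(Rational(-55, 2), Add(Rational(27, 71), Mul(Rational(-3, 142), Pow(6, Rational(1, 2)))))) = Mul(42, Add(Rational(-3851, 142), Mul(Rational(-3, 142), Pow(6, Rational(1, 2))))) = Add(Rational(-80871, 71), Mul(Rational(-63, 71), Pow(6, Rational(1, 2))))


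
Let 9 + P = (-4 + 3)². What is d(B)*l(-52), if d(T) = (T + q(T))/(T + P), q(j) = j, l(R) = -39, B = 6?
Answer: 234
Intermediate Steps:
P = -8 (P = -9 + (-4 + 3)² = -9 + (-1)² = -9 + 1 = -8)
d(T) = 2*T/(-8 + T) (d(T) = (T + T)/(T - 8) = (2*T)/(-8 + T) = 2*T/(-8 + T))
d(B)*l(-52) = (2*6/(-8 + 6))*(-39) = (2*6/(-2))*(-39) = (2*6*(-½))*(-39) = -6*(-39) = 234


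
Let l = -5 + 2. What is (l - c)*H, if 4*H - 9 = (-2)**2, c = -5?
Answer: 13/2 ≈ 6.5000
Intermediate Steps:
l = -3
H = 13/4 (H = 9/4 + (1/4)*(-2)**2 = 9/4 + (1/4)*4 = 9/4 + 1 = 13/4 ≈ 3.2500)
(l - c)*H = (-3 - 1*(-5))*(13/4) = (-3 + 5)*(13/4) = 2*(13/4) = 13/2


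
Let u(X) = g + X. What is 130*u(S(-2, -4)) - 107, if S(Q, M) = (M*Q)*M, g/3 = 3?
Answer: -3097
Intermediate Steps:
g = 9 (g = 3*3 = 9)
S(Q, M) = Q*M²
u(X) = 9 + X
130*u(S(-2, -4)) - 107 = 130*(9 - 2*(-4)²) - 107 = 130*(9 - 2*16) - 107 = 130*(9 - 32) - 107 = 130*(-23) - 107 = -2990 - 107 = -3097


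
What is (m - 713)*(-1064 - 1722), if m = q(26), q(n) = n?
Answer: 1913982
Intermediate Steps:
m = 26
(m - 713)*(-1064 - 1722) = (26 - 713)*(-1064 - 1722) = -687*(-2786) = 1913982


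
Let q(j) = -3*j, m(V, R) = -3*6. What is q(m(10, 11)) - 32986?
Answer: -32932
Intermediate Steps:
m(V, R) = -18
q(m(10, 11)) - 32986 = -3*(-18) - 32986 = 54 - 32986 = -32932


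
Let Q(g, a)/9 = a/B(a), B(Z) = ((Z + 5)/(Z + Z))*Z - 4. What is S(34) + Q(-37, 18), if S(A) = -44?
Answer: -112/5 ≈ -22.400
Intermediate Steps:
B(Z) = -3/2 + Z/2 (B(Z) = ((5 + Z)/((2*Z)))*Z - 4 = ((5 + Z)*(1/(2*Z)))*Z - 4 = ((5 + Z)/(2*Z))*Z - 4 = (5/2 + Z/2) - 4 = -3/2 + Z/2)
Q(g, a) = 9*a/(-3/2 + a/2) (Q(g, a) = 9*(a/(-3/2 + a/2)) = 9*a/(-3/2 + a/2))
S(34) + Q(-37, 18) = -44 + 18*18/(-3 + 18) = -44 + 18*18/15 = -44 + 18*18*(1/15) = -44 + 108/5 = -112/5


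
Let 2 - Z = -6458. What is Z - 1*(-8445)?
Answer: 14905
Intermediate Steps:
Z = 6460 (Z = 2 - 1*(-6458) = 2 + 6458 = 6460)
Z - 1*(-8445) = 6460 - 1*(-8445) = 6460 + 8445 = 14905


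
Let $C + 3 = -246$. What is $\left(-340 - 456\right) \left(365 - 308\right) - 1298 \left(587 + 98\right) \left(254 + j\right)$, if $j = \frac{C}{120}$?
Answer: $- \frac{896157789}{4} \approx -2.2404 \cdot 10^{8}$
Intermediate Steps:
$C = -249$ ($C = -3 - 246 = -249$)
$j = - \frac{83}{40}$ ($j = - \frac{249}{120} = \left(-249\right) \frac{1}{120} = - \frac{83}{40} \approx -2.075$)
$\left(-340 - 456\right) \left(365 - 308\right) - 1298 \left(587 + 98\right) \left(254 + j\right) = \left(-340 - 456\right) \left(365 - 308\right) - 1298 \left(587 + 98\right) \left(254 - \frac{83}{40}\right) = \left(-796\right) 57 - 1298 \cdot 685 \cdot \frac{10077}{40} = -45372 - \frac{895976301}{4} = - \frac{896157789}{4}$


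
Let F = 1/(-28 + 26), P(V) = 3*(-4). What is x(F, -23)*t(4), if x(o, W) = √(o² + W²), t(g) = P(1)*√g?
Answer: -12*√2117 ≈ -552.13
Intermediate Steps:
P(V) = -12
F = -½ (F = 1/(-2) = -½ ≈ -0.50000)
t(g) = -12*√g
x(o, W) = √(W² + o²)
x(F, -23)*t(4) = √((-23)² + (-½)²)*(-12*√4) = √(529 + ¼)*(-12*2) = √(2117/4)*(-24) = (√2117/2)*(-24) = -12*√2117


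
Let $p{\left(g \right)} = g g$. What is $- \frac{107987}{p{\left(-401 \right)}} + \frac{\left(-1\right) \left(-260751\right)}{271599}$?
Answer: $\frac{4199953446}{14557796933} \approx 0.2885$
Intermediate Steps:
$p{\left(g \right)} = g^{2}$
$- \frac{107987}{p{\left(-401 \right)}} + \frac{\left(-1\right) \left(-260751\right)}{271599} = - \frac{107987}{\left(-401\right)^{2}} + \frac{\left(-1\right) \left(-260751\right)}{271599} = - \frac{107987}{160801} + 260751 \cdot \frac{1}{271599} = \left(-107987\right) \frac{1}{160801} + \frac{86917}{90533} = - \frac{107987}{160801} + \frac{86917}{90533} = \frac{4199953446}{14557796933}$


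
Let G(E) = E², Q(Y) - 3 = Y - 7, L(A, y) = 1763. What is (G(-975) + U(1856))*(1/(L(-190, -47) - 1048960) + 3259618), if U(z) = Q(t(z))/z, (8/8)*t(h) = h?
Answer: 1505645618148706364935/485899408 ≈ 3.0987e+12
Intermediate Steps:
t(h) = h
Q(Y) = -4 + Y (Q(Y) = 3 + (Y - 7) = 3 + (-7 + Y) = -4 + Y)
U(z) = (-4 + z)/z
(G(-975) + U(1856))*(1/(L(-190, -47) - 1048960) + 3259618) = ((-975)² + (-4 + 1856)/1856)*(1/(1763 - 1048960) + 3259618) = (950625 + (1/1856)*1852)*(1/(-1047197) + 3259618) = (950625 + 463/464)*(-1/1047197 + 3259618) = (441090463/464)*(3413462190745/1047197) = 1505645618148706364935/485899408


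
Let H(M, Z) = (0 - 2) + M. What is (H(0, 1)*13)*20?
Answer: -520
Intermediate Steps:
H(M, Z) = -2 + M
(H(0, 1)*13)*20 = ((-2 + 0)*13)*20 = -2*13*20 = -26*20 = -520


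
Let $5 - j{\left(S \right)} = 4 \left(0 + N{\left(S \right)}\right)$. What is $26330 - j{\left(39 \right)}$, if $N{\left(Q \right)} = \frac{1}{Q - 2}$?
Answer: $\frac{974029}{37} \approx 26325.0$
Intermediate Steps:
$N{\left(Q \right)} = \frac{1}{-2 + Q}$ ($N{\left(Q \right)} = \frac{1}{Q + \left(-3 + 1\right)} = \frac{1}{Q - 2} = \frac{1}{-2 + Q}$)
$j{\left(S \right)} = 5 - \frac{4}{-2 + S}$ ($j{\left(S \right)} = 5 - 4 \left(0 + \frac{1}{-2 + S}\right) = 5 - \frac{4}{-2 + S}$)
$26330 - j{\left(39 \right)} = 26330 - \frac{-14 + 5 \cdot 39}{-2 + 39} = 26330 - \frac{-14 + 195}{37} = 26330 - \frac{1}{37} \cdot 181 = 26330 - \frac{181}{37} = \frac{974029}{37}$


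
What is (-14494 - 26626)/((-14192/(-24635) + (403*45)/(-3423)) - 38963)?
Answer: 288955739800/273831393677 ≈ 1.0552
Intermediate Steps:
(-14494 - 26626)/((-14192/(-24635) + (403*45)/(-3423)) - 38963) = -41120/((-14192*(-1/24635) + 18135*(-1/3423)) - 38963) = -41120/((14192/24635 - 6045/1141) - 38963) = -41120/(-132725503/28108535 - 38963) = -41120/(-1095325574708/28108535) = -41120*(-28108535/1095325574708) = 288955739800/273831393677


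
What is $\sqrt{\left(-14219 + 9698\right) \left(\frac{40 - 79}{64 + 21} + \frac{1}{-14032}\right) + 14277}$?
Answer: $\frac{\sqrt{1453847850025485}}{298180} \approx 127.87$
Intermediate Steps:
$\sqrt{\left(-14219 + 9698\right) \left(\frac{40 - 79}{64 + 21} + \frac{1}{-14032}\right) + 14277} = \sqrt{- 4521 \left(- \frac{39}{85} - \frac{1}{14032}\right) + 14277} = \sqrt{\left(-4521\right) \left(- \frac{547333}{1192720}\right) + 14277} = \sqrt{\frac{2474492493}{1192720} + 14277} = \sqrt{\frac{19502955933}{1192720}} = \frac{\sqrt{1453847850025485}}{298180}$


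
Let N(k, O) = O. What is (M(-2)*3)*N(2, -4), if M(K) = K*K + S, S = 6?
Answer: -120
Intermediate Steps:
M(K) = 6 + K² (M(K) = K*K + 6 = K² + 6 = 6 + K²)
(M(-2)*3)*N(2, -4) = ((6 + (-2)²)*3)*(-4) = ((6 + 4)*3)*(-4) = (10*3)*(-4) = 30*(-4) = -120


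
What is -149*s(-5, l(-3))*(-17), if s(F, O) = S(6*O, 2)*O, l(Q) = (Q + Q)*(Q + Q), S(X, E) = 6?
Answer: 547128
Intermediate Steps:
l(Q) = 4*Q² (l(Q) = (2*Q)*(2*Q) = 4*Q²)
s(F, O) = 6*O
-149*s(-5, l(-3))*(-17) = -894*4*(-3)²*(-17) = -894*4*9*(-17) = -894*36*(-17) = -149*216*(-17) = -32184*(-17) = 547128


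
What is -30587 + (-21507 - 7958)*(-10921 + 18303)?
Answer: -217541217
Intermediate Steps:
-30587 + (-21507 - 7958)*(-10921 + 18303) = -30587 - 29465*7382 = -30587 - 217510630 = -217541217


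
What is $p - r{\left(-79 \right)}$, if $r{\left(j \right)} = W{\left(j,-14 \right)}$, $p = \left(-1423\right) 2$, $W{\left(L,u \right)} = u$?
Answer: $-2832$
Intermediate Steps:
$p = -2846$
$r{\left(j \right)} = -14$
$p - r{\left(-79 \right)} = -2846 - -14 = -2846 + 14 = -2832$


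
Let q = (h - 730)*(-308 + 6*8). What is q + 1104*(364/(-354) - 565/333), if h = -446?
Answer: 1982720624/6549 ≈ 3.0275e+5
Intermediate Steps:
q = 305760 (q = (-446 - 730)*(-308 + 6*8) = -1176*(-308 + 48) = -1176*(-260) = 305760)
q + 1104*(364/(-354) - 565/333) = 305760 + 1104*(364/(-354) - 565/333) = 305760 + 1104*(364*(-1/354) - 565*1/333) = 305760 + 1104*(-182/177 - 565/333) = 305760 + 1104*(-53537/19647) = 305760 - 19701616/6549 = 1982720624/6549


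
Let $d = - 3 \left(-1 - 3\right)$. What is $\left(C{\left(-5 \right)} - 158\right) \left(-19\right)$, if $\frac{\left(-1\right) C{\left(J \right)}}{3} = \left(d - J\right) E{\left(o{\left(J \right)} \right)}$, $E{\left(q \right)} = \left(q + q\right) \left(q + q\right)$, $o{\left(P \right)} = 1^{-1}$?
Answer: $6878$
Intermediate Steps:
$o{\left(P \right)} = 1$
$E{\left(q \right)} = 4 q^{2}$ ($E{\left(q \right)} = 2 q 2 q = 4 q^{2}$)
$d = 12$ ($d = \left(-3\right) \left(-4\right) = 12$)
$C{\left(J \right)} = -144 + 12 J$ ($C{\left(J \right)} = - 3 \left(12 - J\right) 4 \cdot 1^{2} = - 3 \left(12 - J\right) 4 \cdot 1 = - 3 \left(12 - J\right) 4 = - 3 \left(48 - 4 J\right) = -144 + 12 J$)
$\left(C{\left(-5 \right)} - 158\right) \left(-19\right) = \left(\left(-144 + 12 \left(-5\right)\right) - 158\right) \left(-19\right) = \left(\left(-144 - 60\right) - 158\right) \left(-19\right) = \left(-204 - 158\right) \left(-19\right) = \left(-362\right) \left(-19\right) = 6878$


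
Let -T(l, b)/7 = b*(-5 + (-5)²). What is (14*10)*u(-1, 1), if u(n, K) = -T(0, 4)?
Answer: 78400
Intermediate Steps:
T(l, b) = -140*b (T(l, b) = -7*b*(-5 + (-5)²) = -7*b*(-5 + 25) = -7*b*20 = -140*b)
u(n, K) = 560 (u(n, K) = -(-140)*4 = -1*(-560) = 560)
(14*10)*u(-1, 1) = (14*10)*560 = 140*560 = 78400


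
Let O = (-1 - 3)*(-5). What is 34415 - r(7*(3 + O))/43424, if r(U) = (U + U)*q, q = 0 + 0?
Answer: 34415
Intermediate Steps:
q = 0
O = 20 (O = -4*(-5) = 20)
r(U) = 0 (r(U) = (U + U)*0 = (2*U)*0 = 0)
34415 - r(7*(3 + O))/43424 = 34415 - 0/43424 = 34415 - 1*0 = 34415 + 0 = 34415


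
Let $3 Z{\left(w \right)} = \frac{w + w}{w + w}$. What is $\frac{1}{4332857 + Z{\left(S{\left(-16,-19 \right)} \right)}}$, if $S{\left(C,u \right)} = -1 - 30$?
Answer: $\frac{3}{12998572} \approx 2.3079 \cdot 10^{-7}$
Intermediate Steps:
$S{\left(C,u \right)} = -31$ ($S{\left(C,u \right)} = -1 - 30 = -31$)
$Z{\left(w \right)} = \frac{1}{3}$ ($Z{\left(w \right)} = \frac{\left(w + w\right) \frac{1}{w + w}}{3} = \frac{2 w \frac{1}{2 w}}{3} = \frac{1}{3} \cdot 1 = \frac{1}{3}$)
$\frac{1}{4332857 + Z{\left(S{\left(-16,-19 \right)} \right)}} = \frac{1}{4332857 + \frac{1}{3}} = \frac{1}{\frac{12998572}{3}} = \frac{3}{12998572}$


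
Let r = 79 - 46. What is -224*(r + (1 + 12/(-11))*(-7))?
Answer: -82880/11 ≈ -7534.5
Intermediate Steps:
r = 33
-224*(r + (1 + 12/(-11))*(-7)) = -224*(33 + (1 + 12/(-11))*(-7)) = -224*(33 + (1 + 12*(-1/11))*(-7)) = -224*(33 + (1 - 12/11)*(-7)) = -224*(33 - 1/11*(-7)) = -224*(33 + 7/11) = -224*370/11 = -82880/11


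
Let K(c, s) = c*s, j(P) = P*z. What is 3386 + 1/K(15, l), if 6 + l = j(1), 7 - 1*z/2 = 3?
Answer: 101581/30 ≈ 3386.0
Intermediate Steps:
z = 8 (z = 14 - 2*3 = 14 - 6 = 8)
j(P) = 8*P (j(P) = P*8 = 8*P)
l = 2 (l = -6 + 8*1 = -6 + 8 = 2)
3386 + 1/K(15, l) = 3386 + 1/(15*2) = 3386 + 1/30 = 101581/30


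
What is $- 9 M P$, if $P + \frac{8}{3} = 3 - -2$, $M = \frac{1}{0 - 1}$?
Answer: $21$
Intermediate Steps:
$M = -1$ ($M = \frac{1}{-1} = -1$)
$P = \frac{7}{3}$ ($P = - \frac{8}{3} + \left(3 - -2\right) = - \frac{8}{3} + \left(3 + 2\right) = - \frac{8}{3} + 5 = \frac{7}{3} \approx 2.3333$)
$- 9 M P = \left(-9\right) \left(-1\right) \frac{7}{3} = 9 \cdot \frac{7}{3} = 21$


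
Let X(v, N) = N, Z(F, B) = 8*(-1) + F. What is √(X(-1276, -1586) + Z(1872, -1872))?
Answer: √278 ≈ 16.673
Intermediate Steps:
Z(F, B) = -8 + F
√(X(-1276, -1586) + Z(1872, -1872)) = √(-1586 + (-8 + 1872)) = √(-1586 + 1864) = √278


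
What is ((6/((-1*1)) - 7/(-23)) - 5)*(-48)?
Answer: 11808/23 ≈ 513.39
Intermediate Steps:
((6/((-1*1)) - 7/(-23)) - 5)*(-48) = ((6/(-1) - 7*(-1/23)) - 5)*(-48) = ((6*(-1) + 7/23) - 5)*(-48) = ((-6 + 7/23) - 5)*(-48) = (-131/23 - 5)*(-48) = -246/23*(-48) = 11808/23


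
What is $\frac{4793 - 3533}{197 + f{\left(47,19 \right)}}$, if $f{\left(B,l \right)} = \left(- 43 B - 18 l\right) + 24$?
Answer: $- \frac{10}{17} \approx -0.58823$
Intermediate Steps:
$f{\left(B,l \right)} = 24 - 43 B - 18 l$
$\frac{4793 - 3533}{197 + f{\left(47,19 \right)}} = \frac{4793 - 3533}{197 - 2339} = \frac{1260}{197 - 2339} = \frac{1260}{-2142} = 1260 \left(- \frac{1}{2142}\right) = - \frac{10}{17}$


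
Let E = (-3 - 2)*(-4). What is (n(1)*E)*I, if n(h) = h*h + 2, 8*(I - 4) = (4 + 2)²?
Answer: 510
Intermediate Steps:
I = 17/2 (I = 4 + (4 + 2)²/8 = 4 + (⅛)*6² = 4 + (⅛)*36 = 4 + 9/2 = 17/2 ≈ 8.5000)
E = 20 (E = -5*(-4) = 20)
n(h) = 2 + h² (n(h) = h² + 2 = 2 + h²)
(n(1)*E)*I = ((2 + 1²)*20)*(17/2) = ((2 + 1)*20)*(17/2) = (3*20)*(17/2) = 60*(17/2) = 510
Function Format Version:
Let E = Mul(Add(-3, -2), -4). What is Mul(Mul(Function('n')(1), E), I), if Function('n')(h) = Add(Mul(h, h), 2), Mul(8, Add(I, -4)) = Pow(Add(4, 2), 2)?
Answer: 510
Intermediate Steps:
I = Rational(17, 2) (I = Add(4, Mul(Rational(1, 8), Pow(Add(4, 2), 2))) = Add(4, Mul(Rational(1, 8), Pow(6, 2))) = Add(4, Mul(Rational(1, 8), 36)) = Add(4, Rational(9, 2)) = Rational(17, 2) ≈ 8.5000)
E = 20 (E = Mul(-5, -4) = 20)
Function('n')(h) = Add(2, Pow(h, 2)) (Function('n')(h) = Add(Pow(h, 2), 2) = Add(2, Pow(h, 2)))
Mul(Mul(Function('n')(1), E), I) = Mul(Mul(Add(2, Pow(1, 2)), 20), Rational(17, 2)) = Mul(Mul(Add(2, 1), 20), Rational(17, 2)) = Mul(Mul(3, 20), Rational(17, 2)) = Mul(60, Rational(17, 2)) = 510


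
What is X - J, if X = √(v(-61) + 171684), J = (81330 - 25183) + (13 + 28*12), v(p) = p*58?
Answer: -56496 + √168146 ≈ -56086.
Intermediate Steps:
v(p) = 58*p
J = 56496 (J = 56147 + (13 + 336) = 56147 + 349 = 56496)
X = √168146 (X = √(58*(-61) + 171684) = √(-3538 + 171684) = √168146 ≈ 410.06)
X - J = √168146 - 1*56496 = √168146 - 56496 = -56496 + √168146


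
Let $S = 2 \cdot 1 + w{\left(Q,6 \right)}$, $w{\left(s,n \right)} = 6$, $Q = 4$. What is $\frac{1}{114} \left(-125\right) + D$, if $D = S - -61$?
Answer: $\frac{7741}{114} \approx 67.904$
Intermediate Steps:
$S = 8$ ($S = 2 \cdot 1 + 6 = 2 + 6 = 8$)
$D = 69$ ($D = 8 - -61 = 8 + 61 = 69$)
$\frac{1}{114} \left(-125\right) + D = \frac{1}{114} \left(-125\right) + 69 = - \frac{125}{114} + 69 = \frac{7741}{114}$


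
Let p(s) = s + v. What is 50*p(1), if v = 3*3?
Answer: 500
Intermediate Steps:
v = 9
p(s) = 9 + s (p(s) = s + 9 = 9 + s)
50*p(1) = 50*(9 + 1) = 50*10 = 500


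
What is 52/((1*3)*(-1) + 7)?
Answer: 13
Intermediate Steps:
52/((1*3)*(-1) + 7) = 52/(3*(-1) + 7) = 52/(-3 + 7) = 52/4 = 52*(1/4) = 13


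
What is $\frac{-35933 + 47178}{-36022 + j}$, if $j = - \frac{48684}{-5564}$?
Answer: $- \frac{15641795}{50094431} \approx -0.31225$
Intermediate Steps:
$j = \frac{12171}{1391}$ ($j = \left(-48684\right) \left(- \frac{1}{5564}\right) = \frac{12171}{1391} \approx 8.7498$)
$\frac{-35933 + 47178}{-36022 + j} = \frac{-35933 + 47178}{-36022 + \frac{12171}{1391}} = \frac{11245}{- \frac{50094431}{1391}} = 11245 \left(- \frac{1391}{50094431}\right) = - \frac{15641795}{50094431}$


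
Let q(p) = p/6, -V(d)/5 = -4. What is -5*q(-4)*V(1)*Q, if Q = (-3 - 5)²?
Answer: 12800/3 ≈ 4266.7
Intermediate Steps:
V(d) = 20 (V(d) = -5*(-4) = 20)
q(p) = p/6 (q(p) = p*(⅙) = p/6)
Q = 64 (Q = (-8)² = 64)
-5*q(-4)*V(1)*Q = -5*((⅙)*(-4))*20*64 = -5*(-⅔*20)*64 = -(-200)*64/3 = -5*(-2560/3) = 12800/3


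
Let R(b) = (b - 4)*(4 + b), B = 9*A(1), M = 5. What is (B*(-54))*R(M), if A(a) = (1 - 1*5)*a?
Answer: 17496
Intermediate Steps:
A(a) = -4*a (A(a) = (1 - 5)*a = -4*a)
B = -36 (B = 9*(-4*1) = 9*(-4) = -36)
R(b) = (-4 + b)*(4 + b)
(B*(-54))*R(M) = (-36*(-54))*(-16 + 5**2) = 1944*(-16 + 25) = 1944*9 = 17496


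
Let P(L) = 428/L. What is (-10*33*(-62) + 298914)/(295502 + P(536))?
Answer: 14265372/13199125 ≈ 1.0808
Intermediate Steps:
(-10*33*(-62) + 298914)/(295502 + P(536)) = (-10*33*(-62) + 298914)/(295502 + 428/536) = (-330*(-62) + 298914)/(295502 + 428*(1/536)) = (20460 + 298914)/(295502 + 107/134) = 319374/(39597375/134) = 319374*(134/39597375) = 14265372/13199125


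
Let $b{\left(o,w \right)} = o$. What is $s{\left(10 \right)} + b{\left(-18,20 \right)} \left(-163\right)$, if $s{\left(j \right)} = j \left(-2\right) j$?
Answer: $2734$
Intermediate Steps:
$s{\left(j \right)} = - 2 j^{2}$ ($s{\left(j \right)} = - 2 j j = - 2 j^{2}$)
$s{\left(10 \right)} + b{\left(-18,20 \right)} \left(-163\right) = - 2 \cdot 10^{2} - -2934 = \left(-2\right) 100 + 2934 = -200 + 2934 = 2734$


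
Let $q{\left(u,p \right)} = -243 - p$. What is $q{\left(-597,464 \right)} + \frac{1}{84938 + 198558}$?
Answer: $- \frac{200431671}{283496} \approx -707.0$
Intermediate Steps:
$q{\left(-597,464 \right)} + \frac{1}{84938 + 198558} = \left(-243 - 464\right) + \frac{1}{84938 + 198558} = \left(-243 - 464\right) + \frac{1}{283496} = -707 + \frac{1}{283496} = - \frac{200431671}{283496}$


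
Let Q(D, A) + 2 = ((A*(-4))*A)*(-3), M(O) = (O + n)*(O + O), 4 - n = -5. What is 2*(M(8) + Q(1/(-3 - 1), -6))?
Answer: 1404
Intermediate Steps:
n = 9 (n = 4 - 1*(-5) = 4 + 5 = 9)
M(O) = 2*O*(9 + O) (M(O) = (O + 9)*(O + O) = (9 + O)*(2*O) = 2*O*(9 + O))
Q(D, A) = -2 + 12*A² (Q(D, A) = -2 + ((A*(-4))*A)*(-3) = -2 + ((-4*A)*A)*(-3) = -2 - 4*A²*(-3) = -2 + 12*A²)
2*(M(8) + Q(1/(-3 - 1), -6)) = 2*(2*8*(9 + 8) + (-2 + 12*(-6)²)) = 2*(2*8*17 + (-2 + 12*36)) = 2*(272 + (-2 + 432)) = 2*(272 + 430) = 2*702 = 1404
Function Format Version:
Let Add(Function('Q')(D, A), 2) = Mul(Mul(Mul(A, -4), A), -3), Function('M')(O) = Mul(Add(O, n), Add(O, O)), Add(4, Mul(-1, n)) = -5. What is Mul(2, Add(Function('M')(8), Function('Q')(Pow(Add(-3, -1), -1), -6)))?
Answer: 1404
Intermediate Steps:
n = 9 (n = Add(4, Mul(-1, -5)) = Add(4, 5) = 9)
Function('M')(O) = Mul(2, O, Add(9, O)) (Function('M')(O) = Mul(Add(O, 9), Add(O, O)) = Mul(Add(9, O), Mul(2, O)) = Mul(2, O, Add(9, O)))
Function('Q')(D, A) = Add(-2, Mul(12, Pow(A, 2))) (Function('Q')(D, A) = Add(-2, Mul(Mul(Mul(A, -4), A), -3)) = Add(-2, Mul(Mul(Mul(-4, A), A), -3)) = Add(-2, Mul(Mul(-4, Pow(A, 2)), -3)) = Add(-2, Mul(12, Pow(A, 2))))
Mul(2, Add(Function('M')(8), Function('Q')(Pow(Add(-3, -1), -1), -6))) = Mul(2, Add(Mul(2, 8, Add(9, 8)), Add(-2, Mul(12, Pow(-6, 2))))) = Mul(2, Add(Mul(2, 8, 17), Add(-2, Mul(12, 36)))) = Mul(2, Add(272, Add(-2, 432))) = Mul(2, Add(272, 430)) = Mul(2, 702) = 1404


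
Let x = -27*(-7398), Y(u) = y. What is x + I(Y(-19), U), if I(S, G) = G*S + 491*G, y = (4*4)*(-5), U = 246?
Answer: 300852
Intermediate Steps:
y = -80 (y = 16*(-5) = -80)
Y(u) = -80
I(S, G) = 491*G + G*S
x = 199746
x + I(Y(-19), U) = 199746 + 246*(491 - 80) = 199746 + 246*411 = 199746 + 101106 = 300852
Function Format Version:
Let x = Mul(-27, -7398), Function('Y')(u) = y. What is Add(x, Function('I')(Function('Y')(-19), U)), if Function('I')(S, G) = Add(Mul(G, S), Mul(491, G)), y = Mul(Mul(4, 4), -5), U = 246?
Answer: 300852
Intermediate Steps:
y = -80 (y = Mul(16, -5) = -80)
Function('Y')(u) = -80
Function('I')(S, G) = Add(Mul(491, G), Mul(G, S))
x = 199746
Add(x, Function('I')(Function('Y')(-19), U)) = Add(199746, Mul(246, Add(491, -80))) = Add(199746, Mul(246, 411)) = Add(199746, 101106) = 300852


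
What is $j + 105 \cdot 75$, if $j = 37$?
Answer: $7912$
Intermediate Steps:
$j + 105 \cdot 75 = 37 + 105 \cdot 75 = 37 + 7875 = 7912$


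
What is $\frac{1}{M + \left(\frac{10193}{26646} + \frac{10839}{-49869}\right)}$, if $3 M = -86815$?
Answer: $- \frac{147645486}{4272589900283} \approx -3.4556 \cdot 10^{-5}$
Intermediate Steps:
$M = - \frac{86815}{3}$ ($M = \frac{1}{3} \left(-86815\right) = - \frac{86815}{3} \approx -28938.0$)
$\frac{1}{M + \left(\frac{10193}{26646} + \frac{10839}{-49869}\right)} = \frac{1}{- \frac{86815}{3} + \left(\frac{10193}{26646} + \frac{10839}{-49869}\right)} = \frac{1}{- \frac{86815}{3} + \left(10193 \cdot \frac{1}{26646} + 10839 \left(- \frac{1}{49869}\right)\right)} = \frac{1}{- \frac{86815}{3} + \left(\frac{10193}{26646} - \frac{3613}{16623}\right)} = \frac{1}{- \frac{86815}{3} + \frac{24388747}{147645486}} = \frac{1}{- \frac{4272589900283}{147645486}} = - \frac{147645486}{4272589900283}$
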